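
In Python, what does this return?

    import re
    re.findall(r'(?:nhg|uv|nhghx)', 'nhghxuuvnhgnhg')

['nhg', 'uv', 'nhg', 'nhg']

`|` is ordered: at each position the engine commits to the first alternative that works.
`findall` yields the raw match text (4 of them) because the pattern has no groups.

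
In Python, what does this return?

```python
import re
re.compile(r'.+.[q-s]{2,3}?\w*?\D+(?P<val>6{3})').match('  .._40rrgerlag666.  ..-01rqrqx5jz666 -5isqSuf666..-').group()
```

The pattern matches one or more of any character, then any character; then 2 to 3 of a character in [q-s] (lazy), then zero or more of a word character (lazy), then one or more of a non-digit; then exactly 3 of a literal '6' (captured as 'val').
With `match`, the pattern is implicitly anchored at the beginning.
The match spans [0:49] → '  .._40rrgerlag666.  ..-01rqrqx5jz666 -5isqSuf666'.
Captured: group 1 = '666'.

'  .._40rrgerlag666.  ..-01rqrqx5jz666 -5isqSuf666'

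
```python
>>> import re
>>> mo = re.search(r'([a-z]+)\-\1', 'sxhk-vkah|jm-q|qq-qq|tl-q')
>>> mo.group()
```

'qq-qq'

`\1` is not a pattern — it's the concrete string captured by group 1, re-applied verbatim.
The match spans [15:20] → 'qq-qq'.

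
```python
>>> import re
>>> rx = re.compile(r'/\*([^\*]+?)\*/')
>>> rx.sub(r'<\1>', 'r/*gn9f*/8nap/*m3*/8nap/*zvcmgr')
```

'r<gn9f>8nap<m3>8nap/*zvcmgr'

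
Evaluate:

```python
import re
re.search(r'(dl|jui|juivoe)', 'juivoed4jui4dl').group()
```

Branches in `(...|...)` are attempted left-to-right; the first branch that allows the whole pattern to succeed is taken.
Unlike `match`, `search` isn't anchored — it looks for the pattern anywhere in the string.
The match spans [0:3] → 'jui'.
Captured: group 1 = 'jui'.

'jui'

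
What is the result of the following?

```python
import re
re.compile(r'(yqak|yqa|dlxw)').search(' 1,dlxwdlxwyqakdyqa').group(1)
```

`re.search` tries every starting position until one works.
The match spans [3:7] → 'dlxw'.
Captured: group 1 = 'dlxw'.

'dlxw'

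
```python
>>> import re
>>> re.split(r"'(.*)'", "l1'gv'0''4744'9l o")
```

The group in the pattern means `split` returns the separators' captures alongside the pieces.

['l1', "gv'0''4744", '9l o']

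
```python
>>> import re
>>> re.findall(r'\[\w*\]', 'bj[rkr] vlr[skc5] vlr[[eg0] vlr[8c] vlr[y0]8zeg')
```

['[rkr]', '[skc5]', '[eg0]', '[8c]', '[y0]']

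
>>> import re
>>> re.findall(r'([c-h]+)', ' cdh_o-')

This matches one or more of a character in [c-h] (captured).
Matches: at [1:4] match 'cdh', group 1 = 'cdh'.
With a single group, `findall` returns only what that group captured — 1 item.

['cdh']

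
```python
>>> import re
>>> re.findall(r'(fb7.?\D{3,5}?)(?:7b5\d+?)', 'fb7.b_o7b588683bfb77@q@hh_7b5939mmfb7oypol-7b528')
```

['fb7.b_o', 'fb7oypol-']

The pattern matches the literal 'fb7', then optionally any character, then 3 to 5 of a non-digit (lazy) (captured); then the literal '7b5', then one or more of a digit (lazy) (non-capturing group).
With a single group, `findall` returns only what that group captured — 2 items.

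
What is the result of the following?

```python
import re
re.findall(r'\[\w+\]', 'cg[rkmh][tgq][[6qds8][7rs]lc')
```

Walking the string: at [2:8] → '[rkmh]'; at [8:13] → '[tgq]'; at [14:21] → '[6qds8]'; at [21:26] → '[7rs]'.
No capturing groups, so `findall` returns the 4 full match strings.

['[rkmh]', '[tgq]', '[6qds8]', '[7rs]']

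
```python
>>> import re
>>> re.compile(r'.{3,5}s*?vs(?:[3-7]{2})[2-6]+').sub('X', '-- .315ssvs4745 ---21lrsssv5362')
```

'--X ---21lrsssv5362'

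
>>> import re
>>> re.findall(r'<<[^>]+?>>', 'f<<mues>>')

Scanning left to right: at [1:9] → '<<mues>>'.
With no groups in the pattern, `findall` gives back each whole match — 1 here.

['<<mues>>']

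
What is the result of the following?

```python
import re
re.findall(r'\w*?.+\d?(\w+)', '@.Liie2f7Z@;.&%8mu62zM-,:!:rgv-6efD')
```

['D']

Pattern: zero or more of a word character (lazy), then one or more of any character, then optionally a digit; then one or more of a word character (captured).
With a single group, `findall` returns only what that group captured — 1 item.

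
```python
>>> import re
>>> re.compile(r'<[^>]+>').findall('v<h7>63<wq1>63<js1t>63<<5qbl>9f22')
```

Scanning left to right: at [1:5] → '<h7>'; at [7:12] → '<wq1>'; at [14:20] → '<js1t>'; at [22:29] → '<<5qbl>'.
`findall` yields the raw match text (4 of them) because the pattern has no groups.

['<h7>', '<wq1>', '<js1t>', '<<5qbl>']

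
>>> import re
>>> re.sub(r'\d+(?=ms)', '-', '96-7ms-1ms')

The lookaround is zero-width — it requires the adjacent text to match without consuming it, so the asserted text isn't part of the match.
Matches: at [3:4] → '7'; at [7:8] → '1'.
Every occurrence is swapped for '-'.

'96--ms--ms'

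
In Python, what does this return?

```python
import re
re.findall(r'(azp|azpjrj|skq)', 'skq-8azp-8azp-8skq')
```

Scanning left to right: at [0:3] match 'skq', group 1 = 'skq'; at [5:8] match 'azp', group 1 = 'azp'; at [10:13] match 'azp', group 1 = 'azp'; at [15:18] match 'skq', group 1 = 'skq'.
One capturing group, so `findall` returns just the captured substring from each match — 4 in all.

['skq', 'azp', 'azp', 'skq']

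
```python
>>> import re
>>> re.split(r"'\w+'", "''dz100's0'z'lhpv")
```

["'", 's0', 'lhpv']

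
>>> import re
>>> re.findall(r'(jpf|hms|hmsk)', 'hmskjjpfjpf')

['hms', 'jpf', 'jpf']

`|` is ordered: at each position the engine commits to the first alternative that works.
Walking the string: at [0:3] match 'hms', group 1 = 'hms'; at [5:8] match 'jpf', group 1 = 'jpf'; at [8:11] match 'jpf', group 1 = 'jpf'.
`findall` collects group 1 from each match (3 total).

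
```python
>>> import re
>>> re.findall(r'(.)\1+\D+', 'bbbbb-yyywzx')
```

After group 1 captures some text, `\1` only succeeds where that same text appears again.
With a single group, `findall` returns only what that group captured — 1 item.

['b']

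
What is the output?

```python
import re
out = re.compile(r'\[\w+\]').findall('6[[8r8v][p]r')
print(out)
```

['[8r8v]', '[p]']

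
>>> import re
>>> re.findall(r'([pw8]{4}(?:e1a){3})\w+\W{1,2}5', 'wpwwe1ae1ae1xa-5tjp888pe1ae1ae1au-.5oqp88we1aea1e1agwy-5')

Pattern: exactly 4 of one of [pw8], then the literal 'e1a' repeated 3 times (captured); then one or more of a word character, then 1 to 2 of a non-word character, then the literal '5'.
Scanning left to right: at [19:36] match '888pe1ae1ae1au-.5', group 1 = '888pe1ae1ae1a'.
Because there's exactly one group, `findall` drops the full match and keeps group 1 from the one hit.

['888pe1ae1ae1a']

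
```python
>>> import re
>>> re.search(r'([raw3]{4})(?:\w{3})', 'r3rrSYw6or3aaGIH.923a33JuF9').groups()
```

This matches exactly 4 of one of [raw3] (captured); then exactly 3 of a word character (non-capturing group).
`re.search` scans for the first position where the pattern succeeds.
The match spans [0:7] → 'r3rrSYw'.
Captured: group 1 = 'r3rr'.

('r3rr',)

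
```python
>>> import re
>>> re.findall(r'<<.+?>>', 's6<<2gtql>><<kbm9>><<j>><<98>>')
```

['<<2gtql>>', '<<kbm9>>', '<<j>>', '<<98>>']

Because the quantifier is non-greedy, it stops expanding at the earliest point where the rest of the pattern can succeed.
Since nothing is captured, `findall` lists the 4 matched substrings directly.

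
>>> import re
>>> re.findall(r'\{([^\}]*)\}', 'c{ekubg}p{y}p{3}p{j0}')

['ekubg', 'y', '3', 'j0']

Scanning left to right: at [1:8] match '{ekubg}', group 1 = 'ekubg'; at [9:12] match '{y}', group 1 = 'y'; at [13:16] match '{3}', group 1 = '3'; at [17:21] match '{j0}', group 1 = 'j0'.
One capturing group, so `findall` returns just the captured substring from each match — 4 in all.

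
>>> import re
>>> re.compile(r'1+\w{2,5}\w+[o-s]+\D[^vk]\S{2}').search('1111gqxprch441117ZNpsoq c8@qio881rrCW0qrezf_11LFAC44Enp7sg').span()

(0, 27)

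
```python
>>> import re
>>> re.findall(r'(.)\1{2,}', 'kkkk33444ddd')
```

`\1` is not a pattern — it's the concrete string captured by group 1, re-applied verbatim.
Matches: at [0:4] match 'kkkk', group 1 = 'k'; at [6:9] match '444', group 1 = '4'; at [9:12] match 'ddd', group 1 = 'd'.
Because there's exactly one group, `findall` drops the full match and keeps group 1 from each hit.

['k', '4', 'd']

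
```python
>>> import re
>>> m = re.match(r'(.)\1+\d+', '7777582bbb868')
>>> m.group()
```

`re.match` won't scan ahead — the pattern has to work from the very first character.
The match spans [0:7] → '7777582'.

'7777582'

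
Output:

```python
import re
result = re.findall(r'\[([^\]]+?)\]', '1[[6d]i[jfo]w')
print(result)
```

['[6d', 'jfo']

Matches: at [1:6] match '[[6d]', group 1 = '[6d'; at [7:12] match '[jfo]', group 1 = 'jfo'.
One capturing group, so `findall` returns just the captured substring from each match — 2 in all.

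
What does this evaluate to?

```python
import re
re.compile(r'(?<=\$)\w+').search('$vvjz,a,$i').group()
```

'vvjz'

The positive lookaround only admits positions where the adjacent text matches; those characters stay outside the span.
Unlike `match`, `search` isn't anchored — it looks for the pattern anywhere in the string.
The match spans [1:5] → 'vvjz'.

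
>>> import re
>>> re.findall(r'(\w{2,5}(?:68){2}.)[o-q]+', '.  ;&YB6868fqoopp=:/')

['YB6868f']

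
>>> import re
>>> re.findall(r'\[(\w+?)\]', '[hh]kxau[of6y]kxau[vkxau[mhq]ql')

['hh', 'of6y', 'mhq']

Scanning left to right: at [0:4] match '[hh]', group 1 = 'hh'; at [8:14] match '[of6y]', group 1 = 'of6y'; at [24:29] match '[mhq]', group 1 = 'mhq'.
`findall` collects group 1 from each match (3 total).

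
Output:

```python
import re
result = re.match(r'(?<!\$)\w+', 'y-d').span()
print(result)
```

(0, 1)

`re.match` only tries the pattern at the start of the string.
The match spans [0:1] → 'y'.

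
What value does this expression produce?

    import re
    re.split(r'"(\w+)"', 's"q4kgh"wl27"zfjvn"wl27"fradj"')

['s', 'q4kgh', 'wl27', 'zfjvn', 'wl27', 'fradj', '']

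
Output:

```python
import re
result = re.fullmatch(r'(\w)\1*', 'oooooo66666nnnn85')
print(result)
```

After group 1 captures some text, `\1` only succeeds where that same text appears again.
For `fullmatch`, every character of the input must be accounted for by the pattern.
Here the string isn't matched end-to-end, so the call returns None.

None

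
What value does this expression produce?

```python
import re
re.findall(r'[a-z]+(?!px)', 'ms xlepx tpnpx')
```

['ms', 'xlepx', 'tpnpx']

`(?!…)`/`(?<!…)` only lets a position through if the neighbouring text does NOT match; no characters are consumed.
`findall` yields the raw match text (3 of them) because the pattern has no groups.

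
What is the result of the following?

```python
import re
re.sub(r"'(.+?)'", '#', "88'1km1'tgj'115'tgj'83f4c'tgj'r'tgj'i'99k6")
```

A `+?`/`*?`/`{m,n}?` starts at its minimum and grows only as far as needed for what follows to match.
Matches: at [2:8] → "'1km1'"; at [11:16] → "'115'"; at [19:26] → "'83f4c'"; at [29:32] → "'r'"; at [35:38] → "'i'".
Every occurrence is swapped for '#'.

'88#tgj#tgj#tgj#tgj#99k6'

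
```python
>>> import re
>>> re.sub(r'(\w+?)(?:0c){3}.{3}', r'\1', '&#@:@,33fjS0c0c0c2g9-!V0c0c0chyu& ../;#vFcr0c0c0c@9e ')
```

'&#@:@,33fjS-!V& ../;#vFcr '

The pattern matches one or more of a word character (lazy) (captured); then the literal '0c' repeated 3 times, then exactly 3 of any character.
Matches: at [6:20] → '33fjS0c0c0c2g9'; at [22:32] → 'V0c0c0chyu'; at [39:52] → 'vFcr0c0c0c@9e'.
Each match is replaced using the text its own group 1 captured.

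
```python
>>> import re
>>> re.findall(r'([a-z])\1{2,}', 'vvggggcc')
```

['g']

`\1` is not a pattern — it's the concrete string captured by group 1, re-applied verbatim.
Scanning left to right: at [2:6] match 'gggg', group 1 = 'g'.
One capturing group, so `findall` returns just the captured substring from the one match — 1 in all.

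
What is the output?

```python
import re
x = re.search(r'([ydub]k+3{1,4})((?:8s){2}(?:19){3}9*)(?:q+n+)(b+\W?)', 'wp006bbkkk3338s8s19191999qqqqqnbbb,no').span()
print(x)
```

The pattern matches one of [ydub], then one or more of the literal 'k', then 1 to 4 of the literal '3' (captured); then the literal '8s' repeated 2 times, then the literal '19' repeated 3 times, then zero or more of a literal '9' (captured); then one or more of the literal 'q', then one or more of the literal 'n' (non-capturing group); then one or more of the literal 'b', then optionally a non-word character (captured).
The match spans [6:35] → 'bkkk3338s8s19191999qqqqqnbbb,'.

(6, 35)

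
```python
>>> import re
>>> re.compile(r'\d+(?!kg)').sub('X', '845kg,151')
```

The negative lookaround is zero-width — it rules out positions where the adjacent text would match, without consuming anything.
`sub` substitutes 'X' at each match site.

'X5kg,X'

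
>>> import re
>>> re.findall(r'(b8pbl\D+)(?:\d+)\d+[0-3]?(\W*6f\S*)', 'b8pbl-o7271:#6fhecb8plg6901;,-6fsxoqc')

[('b8pbl-o', ':#6fhecb8plg6901;,-6fsxoqc')]

Pattern: the literal 'b8', then the literal 'pbl', then one or more of a non-digit (captured); then one or more of a digit (non-capturing group); then one or more of a digit, then optionally a character in [0-3]; then zero or more of a non-word character, then the literal '6f', then zero or more of a non-whitespace character (captured).
Multiple groups make `findall` return tuples — one 2-tuple for the one match.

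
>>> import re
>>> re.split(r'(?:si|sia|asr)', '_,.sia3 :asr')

Branches in `(...|...)` are attempted left-to-right; the first branch that allows the whole pattern to succeed is taken.
Matches to split on: at [3:5] → 'si'; at [9:12] → 'asr'.
Splitting on the pattern gives 3 pieces.

['_,.', 'a3 :', '']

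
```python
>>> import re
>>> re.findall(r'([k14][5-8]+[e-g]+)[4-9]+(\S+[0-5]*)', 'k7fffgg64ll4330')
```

Pattern: one of [k14], then one or more of a character in [5-8], then one or more of a character in [e-g] (captured); then one or more of a character in [4-9]; then one or more of a non-whitespace character, then zero or more of a character in [0-5] (captured).
Matches: at [0:15] match 'k7fffgg64ll4330', groups = ('k7fffgg', 'll4330').
2 groups means the one result is a tuple of 2 captured strings — 1 here.

[('k7fffgg', 'll4330')]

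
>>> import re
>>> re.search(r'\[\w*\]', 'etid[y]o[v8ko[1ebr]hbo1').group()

'[y]'

The match spans [4:7] → '[y]'.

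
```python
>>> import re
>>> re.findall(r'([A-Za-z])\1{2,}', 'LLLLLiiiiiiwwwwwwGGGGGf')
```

['L', 'i', 'w', 'G']

`\1` has to match the exact text group 1 already captured.
Scanning left to right: at [0:5] match 'LLLLL', group 1 = 'L'; at [5:11] match 'iiiiii', group 1 = 'i'; at [11:17] match 'wwwwww', group 1 = 'w'; at [17:22] match 'GGGGG', group 1 = 'G'.
With a single group, `findall` returns only what that group captured — 4 items.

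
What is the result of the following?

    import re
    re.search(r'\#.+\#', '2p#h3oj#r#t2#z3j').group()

'#h3oj#r#t2#'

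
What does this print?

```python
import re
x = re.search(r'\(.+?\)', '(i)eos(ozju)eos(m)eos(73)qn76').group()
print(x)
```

(i)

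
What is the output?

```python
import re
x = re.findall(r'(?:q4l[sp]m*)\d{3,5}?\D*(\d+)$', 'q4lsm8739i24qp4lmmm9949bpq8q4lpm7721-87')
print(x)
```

The pattern matches the literal 'q4l', then one of [sp], then zero or more of the literal 'm' (non-capturing group); then 3 to 5 of a digit (lazy), then zero or more of a non-digit; then one or more of a digit (captured); then anchored at the end.
Matches: at [27:39] match 'q4lpm7721-87', group 1 = '87'.
One capturing group, so `findall` returns just the captured substring from the one match — 1 in all.

['87']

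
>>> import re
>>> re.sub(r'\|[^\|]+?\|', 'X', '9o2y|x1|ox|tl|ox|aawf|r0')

'9o2yXoxXoxXr0'

Matches: at [4:8] → '|x1|'; at [10:14] → '|tl|'; at [16:22] → '|aawf|'.
Every occurrence is swapped for 'X'.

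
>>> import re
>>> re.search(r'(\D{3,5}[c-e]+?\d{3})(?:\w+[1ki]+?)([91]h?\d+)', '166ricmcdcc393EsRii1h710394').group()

Pattern: 3 to 5 of a non-digit, then one or more of a character in [c-e] (lazy), then exactly 3 of a digit (captured); then one or more of a word character, then one or more of one of [1ki] (lazy) (non-capturing group); then one of [91], then optionally a literal 'h', then one or more of a digit (captured).
Unlike `match`, `search` isn't anchored — it looks for the pattern anywhere in the string.
The match spans [3:27] → 'ricmcdcc393EsRii1h710394'.
Captured: group 1 = 'ricmcdcc393', group 2 = '1h710394'.

'ricmcdcc393EsRii1h710394'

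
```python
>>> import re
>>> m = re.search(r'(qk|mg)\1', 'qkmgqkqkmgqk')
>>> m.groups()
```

The match spans [4:8] → 'qkqk'.
Captured: group 1 = 'qk'.

('qk',)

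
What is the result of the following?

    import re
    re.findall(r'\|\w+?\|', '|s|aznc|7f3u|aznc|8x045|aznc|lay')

Matches: at [0:3] → '|s|'; at [7:13] → '|7f3u|'; at [17:24] → '|8x045|'.
No capturing groups, so `findall` returns the 3 full match strings.

['|s|', '|7f3u|', '|8x045|']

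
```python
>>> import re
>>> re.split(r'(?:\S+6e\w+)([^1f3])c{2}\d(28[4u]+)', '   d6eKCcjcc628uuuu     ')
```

Because the pattern has a capturing group, `split` also inserts each captured text between the pieces.

['   ', 'j', '28uuuu', '     ']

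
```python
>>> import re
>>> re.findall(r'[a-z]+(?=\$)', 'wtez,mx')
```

[]

The positive lookaround only admits positions where the adjacent text matches; those characters stay outside the span.
Since nothing is captured, `findall` lists the 0 matched substrings directly.
Nothing in the string satisfies the pattern, so the list is empty.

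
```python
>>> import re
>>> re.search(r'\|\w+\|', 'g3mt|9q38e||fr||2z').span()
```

(4, 11)

`re.search` tries every starting position until one works.
The match spans [4:11] → '|9q38e|'.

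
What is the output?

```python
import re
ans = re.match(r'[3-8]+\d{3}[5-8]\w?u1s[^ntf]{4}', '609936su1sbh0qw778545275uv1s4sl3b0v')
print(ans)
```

None

With `match`, the pattern is implicitly anchored at the beginning.
Here the pattern fails at index 0, so the call returns None.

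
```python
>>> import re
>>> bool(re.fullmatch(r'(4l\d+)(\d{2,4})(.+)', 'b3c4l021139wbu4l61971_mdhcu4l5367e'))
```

False

`re.fullmatch` requires the pattern to consume the entire string.
Here there's no way to consume every character, so the call returns None, and `bool(None)` is False.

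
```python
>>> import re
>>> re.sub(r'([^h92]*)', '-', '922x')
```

Pattern: zero or more of any character except [h92] (captured).
Each match is replaced by '-'.

'-9-2-2--'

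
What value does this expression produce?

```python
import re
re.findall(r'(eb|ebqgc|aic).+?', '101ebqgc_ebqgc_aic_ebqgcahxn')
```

['eb', 'eb', 'aic', 'eb']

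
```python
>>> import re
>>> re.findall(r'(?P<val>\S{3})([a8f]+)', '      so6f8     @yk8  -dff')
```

[('so6', 'f8'), ('@yk', '8'), ('-df', 'f')]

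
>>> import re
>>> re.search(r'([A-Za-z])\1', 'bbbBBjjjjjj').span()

A backreference is literal: `\1` must see the identical characters the first group matched.
`re.search` scans for the first position where the pattern succeeds.
The match spans [0:2] → 'bb'.
Captured: group 1 = 'b'.

(0, 2)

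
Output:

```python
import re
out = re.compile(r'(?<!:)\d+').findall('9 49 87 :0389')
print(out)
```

The negative lookahead/lookbehind blocks any match where the forbidden context is present.
Since nothing is captured, `findall` lists the 4 matched substrings directly.

['9', '49', '87', '389']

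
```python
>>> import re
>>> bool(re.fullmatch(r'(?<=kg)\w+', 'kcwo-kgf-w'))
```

Because the assertion is zero-width, the text it checks is not consumed and won't appear in the result.
`fullmatch` succeeds only if the pattern covers the string from start to end.
Here there's no way to consume every character, so the call returns None, and `bool(None)` is False.

False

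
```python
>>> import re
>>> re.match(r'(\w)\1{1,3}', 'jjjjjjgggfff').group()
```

'jjjj'

With `match`, the pattern is implicitly anchored at the beginning.
The match spans [0:4] → 'jjjj'.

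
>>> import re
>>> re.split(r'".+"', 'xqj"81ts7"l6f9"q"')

Matches to split on: at [3:17] → '"81ts7"l6f9"q"'.
`split` removes every match and returns the 2 fragments in between.

['xqj', '']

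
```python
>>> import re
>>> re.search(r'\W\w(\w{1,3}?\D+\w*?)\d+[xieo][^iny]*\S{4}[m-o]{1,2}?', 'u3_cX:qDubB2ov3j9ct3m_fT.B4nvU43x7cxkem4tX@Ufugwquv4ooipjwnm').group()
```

Pattern: a non-word character, then a word character; then 1 to 3 of a word character (lazy), then one or more of a non-digit, then zero or more of a word character (lazy) (captured); then one or more of a digit; then one of [xieo]; then zero or more of any character except [iny], then exactly 4 of a non-whitespace character, then 1 to 2 of a character in [m-o] (lazy).
`re.search` tries every starting position until one works.
The match spans [5:28] → ':qDubB2ov3j9ct3m_fT.B4n'.
Captured: group 1 = 'DubB'.

':qDubB2ov3j9ct3m_fT.B4n'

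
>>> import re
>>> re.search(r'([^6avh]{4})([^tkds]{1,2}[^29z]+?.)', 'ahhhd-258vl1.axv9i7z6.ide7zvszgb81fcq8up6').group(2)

The match spans [4:12] → 'd-258vl1'.
Captured: group 1 = 'd-25', group 2 = '8vl1'.

'8vl1'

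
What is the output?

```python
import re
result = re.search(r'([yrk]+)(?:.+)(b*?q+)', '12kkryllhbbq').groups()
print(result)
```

The match spans [2:12] → 'kkryllhbbq'.
Captured: group 1 = 'kkry', group 2 = 'q'.

('kkry', 'q')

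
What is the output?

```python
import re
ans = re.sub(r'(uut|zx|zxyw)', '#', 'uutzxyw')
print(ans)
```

`|` is ordered: at each position the engine commits to the first alternative that works.
Matches: at [0:3] → 'uut'; at [3:5] → 'zx'.
Every occurrence is swapped for '#'.

##yw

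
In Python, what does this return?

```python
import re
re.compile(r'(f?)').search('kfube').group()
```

''

Pattern: optionally a literal 'f' (captured).
The match spans [0:0] → ''.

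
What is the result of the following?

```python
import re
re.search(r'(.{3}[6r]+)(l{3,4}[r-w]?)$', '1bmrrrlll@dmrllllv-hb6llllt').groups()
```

('-hb6', 'llllt')

The match spans [18:27] → '-hb6llllt'.
Captured: group 1 = '-hb6', group 2 = 'llllt'.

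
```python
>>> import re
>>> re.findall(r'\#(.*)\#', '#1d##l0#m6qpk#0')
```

['1d##l0#m6qpk']

Because there's exactly one group, `findall` drops the full match and keeps group 1 from the one hit.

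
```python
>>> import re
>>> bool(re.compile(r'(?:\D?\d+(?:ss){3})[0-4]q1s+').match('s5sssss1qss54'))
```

False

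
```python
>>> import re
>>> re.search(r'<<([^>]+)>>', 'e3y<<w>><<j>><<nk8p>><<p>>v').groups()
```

('w',)

The match spans [3:8] → '<<w>>'.
Captured: group 1 = 'w'.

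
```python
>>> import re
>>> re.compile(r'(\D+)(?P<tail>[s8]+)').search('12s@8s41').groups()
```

('s@', '8s')

The pattern matches one or more of a non-digit (captured); then one or more of one of [s8] (captured as 'tail').
Unlike `match`, `search` isn't anchored — it looks for the pattern anywhere in the string.
The match spans [2:6] → 's@8s'.
Captured: group 1 = 's@', group 2 = '8s'.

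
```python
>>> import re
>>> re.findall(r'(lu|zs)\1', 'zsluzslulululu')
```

['lu', 'lu']

`\1` has to match the exact text group 1 already captured.
One capturing group, so `findall` returns just the captured substring from each match — 2 in all.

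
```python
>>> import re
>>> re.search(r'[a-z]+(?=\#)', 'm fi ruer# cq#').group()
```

'ruer'

Because the assertion is zero-width, the text it checks is not consumed and won't appear in the result.
`re.search` tries every starting position until one works.
The match spans [5:9] → 'ruer'.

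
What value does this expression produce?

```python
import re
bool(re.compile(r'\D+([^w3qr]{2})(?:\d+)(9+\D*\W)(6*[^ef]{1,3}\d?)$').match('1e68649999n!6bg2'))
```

False

The pattern matches one or more of a non-digit; then exactly 2 of any character except [w3qr] (captured); then one or more of a digit (non-capturing group); then one or more of a literal '9', then zero or more of a non-digit, then a non-word character (captured); then zero or more of a literal '6', then 1 to 3 of any character except [ef], then optionally a digit (captured); then anchored at the end.
With `match`, the pattern is implicitly anchored at the beginning.
Here position 0 doesn't satisfy it, so the call returns None, and `bool(None)` is False.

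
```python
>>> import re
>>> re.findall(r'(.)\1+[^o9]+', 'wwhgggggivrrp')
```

['w']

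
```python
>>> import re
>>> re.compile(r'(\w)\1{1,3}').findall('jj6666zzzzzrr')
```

['j', '6', 'z', 'r']

`\1` has to match the exact text group 1 already captured.
With a single group, `findall` returns only what that group captured — 4 items.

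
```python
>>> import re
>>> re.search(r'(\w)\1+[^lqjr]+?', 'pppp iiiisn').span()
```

(0, 5)

`\1` has to match the exact text group 1 already captured.
The match spans [0:5] → 'pppp '.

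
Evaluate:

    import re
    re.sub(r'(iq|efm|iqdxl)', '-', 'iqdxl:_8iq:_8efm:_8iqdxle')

The regex engine tests alternatives in the order written; an earlier branch that matches wins even if a later one would match more.
Each match is replaced by '-'.

'-dxl:_8-:_8-:_8-dxle'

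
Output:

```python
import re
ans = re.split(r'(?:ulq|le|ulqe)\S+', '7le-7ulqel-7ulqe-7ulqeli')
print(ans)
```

['7', '']

Matches to split on: at [1:24] → 'le-7ulqel-7ulqe-7ulqeli'.
`split` removes every match and returns the 2 fragments in between.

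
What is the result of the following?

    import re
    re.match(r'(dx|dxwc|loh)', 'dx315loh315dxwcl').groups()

('dx',)

The match spans [0:2] → 'dx'.
Captured: group 1 = 'dx'.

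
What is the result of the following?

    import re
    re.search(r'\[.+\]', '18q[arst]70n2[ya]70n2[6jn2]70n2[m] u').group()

'[arst]70n2[ya]70n2[6jn2]70n2[m]'

The match spans [3:34] → '[arst]70n2[ya]70n2[6jn2]70n2[m]'.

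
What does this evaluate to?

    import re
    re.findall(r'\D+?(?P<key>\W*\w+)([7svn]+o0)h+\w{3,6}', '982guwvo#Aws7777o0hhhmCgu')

[('#Aws777', '7o0')]

This matches one or more of a non-digit (lazy); then zero or more of a non-word character, then one or more of a word character (captured as 'key'); then one or more of one of [7svn], then the literal 'o0' (captured); then one or more of the literal 'h', then 3 to 6 of a word character.
Matches: at [3:25] match 'guwvo#Aws7777o0hhhmCgu', groups = ('#Aws777', '7o0').
With 2 capturing groups, `findall` returns a 2-tuple per match.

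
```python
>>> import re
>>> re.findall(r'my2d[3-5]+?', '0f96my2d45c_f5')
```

The pattern matches a literal 'm', then the literal 'y2d'; then one or more of a character in [3-5] (lazy).
With no groups in the pattern, `findall` gives back each whole match — 1 here.

['my2d4']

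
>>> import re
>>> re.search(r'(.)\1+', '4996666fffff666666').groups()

('9',)

The match spans [1:3] → '99'.
Captured: group 1 = '9'.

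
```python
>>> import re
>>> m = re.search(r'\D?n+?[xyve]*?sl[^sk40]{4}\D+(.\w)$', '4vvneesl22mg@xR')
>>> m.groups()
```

The match spans [2:15] → 'vneesl22mg@xR'.
Captured: group 1 = 'xR'.

('xR',)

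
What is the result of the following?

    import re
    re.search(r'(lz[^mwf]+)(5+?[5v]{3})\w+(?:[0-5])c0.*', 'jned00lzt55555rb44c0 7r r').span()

This matches the literal 'lz', then one or more of any character except [mwf] (captured); then one or more of the literal '5' (lazy), then exactly 3 of one of [5v] (captured); then one or more of a word character; then a character in [0-5] (non-capturing group); then the literal 'c0', then zero or more of any character.
`search` walks the string left to right and returns the first match it finds.
The match spans [6:25] → 'lzt55555rb44c0 7r r'.
Captured: group 1 = 'lzt5', group 2 = '5555'.

(6, 25)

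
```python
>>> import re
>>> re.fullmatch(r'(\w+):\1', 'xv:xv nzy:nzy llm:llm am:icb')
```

A backreference is literal: `\1` must see the identical characters the first group matched.
`re.fullmatch` requires the pattern to consume the entire string.
Here there's no way to consume every character, so the call returns None.

None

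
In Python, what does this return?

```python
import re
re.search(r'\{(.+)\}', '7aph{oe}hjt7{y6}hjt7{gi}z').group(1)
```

'oe}hjt7{y6}hjt7{gi'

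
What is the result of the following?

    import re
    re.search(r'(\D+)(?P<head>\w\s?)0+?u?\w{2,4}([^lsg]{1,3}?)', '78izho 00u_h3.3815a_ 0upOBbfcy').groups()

('izho ', '0', '.')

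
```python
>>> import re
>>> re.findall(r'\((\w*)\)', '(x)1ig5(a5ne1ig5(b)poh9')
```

['x', 'b']

`findall` collects group 1 from each match (2 total).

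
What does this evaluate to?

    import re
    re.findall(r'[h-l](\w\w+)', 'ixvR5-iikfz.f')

Pattern: a character in [h-l]; then a word character, then one or more of a word character (captured).
Walking the string: at [0:5] match 'ixvR5', group 1 = 'xvR5'; at [6:11] match 'iikfz', group 1 = 'ikfz'.
With a single group, `findall` returns only what that group captured — 2 items.

['xvR5', 'ikfz']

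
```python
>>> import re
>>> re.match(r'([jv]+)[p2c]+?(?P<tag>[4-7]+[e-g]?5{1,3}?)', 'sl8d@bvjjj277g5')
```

Pattern: one or more of one of [jv] (captured); then one or more of one of [p2c] (lazy); then one or more of a character in [4-7], then optionally a character in [e-g], then 1 to 3 of the literal '5' (lazy) (captured as 'tag').
`match` is anchored at position 0; if the pattern doesn't fit there, it returns None.
Here the string doesn't start with a match, so the call returns None.

None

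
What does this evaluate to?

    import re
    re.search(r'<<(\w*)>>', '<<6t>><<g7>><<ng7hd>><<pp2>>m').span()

The match spans [0:6] → '<<6t>>'.

(0, 6)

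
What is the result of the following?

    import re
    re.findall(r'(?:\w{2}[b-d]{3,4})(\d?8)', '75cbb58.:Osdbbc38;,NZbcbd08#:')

['58', '38', '08']

The pattern matches exactly 2 of a word character, then 3 to 4 of a character in [b-d] (non-capturing group); then optionally a digit, then the literal '8' (captured).
Walking the string: at [0:7] match '75cbb58', group 1 = '58'; at [9:17] match 'Osdbbc38', group 1 = '38'; at [19:27] match 'NZbcbd08', group 1 = '08'.
`findall` collects group 1 from each match (3 total).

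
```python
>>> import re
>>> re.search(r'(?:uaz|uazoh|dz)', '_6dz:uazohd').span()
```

The match spans [2:4] → 'dz'.

(2, 4)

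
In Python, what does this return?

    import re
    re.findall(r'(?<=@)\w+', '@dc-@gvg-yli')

The positive lookaround only admits positions where the adjacent text matches; those characters stay outside the span.
Walking the string: at [1:3] → 'dc'; at [5:8] → 'gvg'.
With no groups in the pattern, `findall` gives back each whole match — 2 here.

['dc', 'gvg']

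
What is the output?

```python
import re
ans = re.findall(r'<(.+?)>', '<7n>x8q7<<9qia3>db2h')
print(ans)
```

['7n', '<9qia3']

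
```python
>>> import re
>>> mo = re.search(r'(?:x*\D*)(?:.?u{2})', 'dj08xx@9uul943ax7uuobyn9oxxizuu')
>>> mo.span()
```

(4, 10)

The pattern matches zero or more of the literal 'x', then zero or more of a non-digit (non-capturing group); then optionally any character, then exactly 2 of a literal 'u' (non-capturing group).
The match spans [4:10] → 'xx@9uu'.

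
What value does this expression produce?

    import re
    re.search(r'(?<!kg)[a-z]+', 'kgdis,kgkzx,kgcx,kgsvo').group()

'kgdis'

The negative lookahead/lookbehind blocks any match where the forbidden context is present.
`search` walks the string left to right and returns the first match it finds.
The match spans [0:5] → 'kgdis'.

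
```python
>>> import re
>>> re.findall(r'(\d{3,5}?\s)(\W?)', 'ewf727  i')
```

This matches 3 to 5 of a digit (lazy), then whitespace (captured); then optionally a non-word character (captured).
Scanning left to right: at [3:8] match '727  ', groups = ('727 ', ' ').
Multiple groups make `findall` return tuples — one 2-tuple for the one match.

[('727 ', ' ')]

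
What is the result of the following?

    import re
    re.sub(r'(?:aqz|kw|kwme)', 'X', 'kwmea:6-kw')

'Xmea:6-X'

Alternation tries branches left to right and keeps the first one that lets the overall match succeed at that position.
`sub` substitutes 'X' at each match site.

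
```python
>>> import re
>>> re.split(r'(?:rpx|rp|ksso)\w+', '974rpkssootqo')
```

['974', '']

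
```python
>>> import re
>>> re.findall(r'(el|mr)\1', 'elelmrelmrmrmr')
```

A backreference is literal: `\1` must see the identical characters the first group matched.
Scanning left to right: at [0:4] match 'elel', group 1 = 'el'; at [8:12] match 'mrmr', group 1 = 'mr'.
`findall` collects group 1 from each match (2 total).

['el', 'mr']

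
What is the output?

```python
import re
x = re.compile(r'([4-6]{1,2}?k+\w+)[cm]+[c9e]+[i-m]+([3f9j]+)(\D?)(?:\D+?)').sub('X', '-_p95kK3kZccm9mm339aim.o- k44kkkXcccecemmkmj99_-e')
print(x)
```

-_p9Xm.o- kXe

This matches 1 to 2 of a character in [4-6] (lazy), then one or more of the literal 'k', then one or more of a word character (captured); then one or more of one of [cm], then one or more of one of [c9e], then one or more of a character in [i-m]; then one or more of one of [3f9j] (captured); then optionally a non-digit (captured); then one or more of a non-digit (lazy) (non-capturing group).
The `?` after the quantifier makes it lazy — it takes as little as possible before letting the rest of the pattern try.
Matches: at [4:21] → '5kK3kZccm9mm339ai'; at [27:48] → '44kkkXcccecemmkmj99_-'.
Every occurrence is swapped for 'X'.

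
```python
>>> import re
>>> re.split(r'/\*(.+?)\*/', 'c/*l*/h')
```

Matches to split on: at [1:6] → '/*l*/'.
The group in the pattern means `split` returns the separators' captures alongside the pieces.

['c', 'l', 'h']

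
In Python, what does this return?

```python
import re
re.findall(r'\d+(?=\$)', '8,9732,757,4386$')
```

The `(?=…)`/`(?<=…)` assertion just peeks at neighbouring text; it doesn't advance the match position.
With no groups in the pattern, `findall` gives back each whole match — 1 here.

['4386']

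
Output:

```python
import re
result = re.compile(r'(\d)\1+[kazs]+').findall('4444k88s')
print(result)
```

['4', '8']

The backreference `\1` re-matches whatever the first group consumed, character for character.
Because there's exactly one group, `findall` drops the full match and keeps group 1 from each hit.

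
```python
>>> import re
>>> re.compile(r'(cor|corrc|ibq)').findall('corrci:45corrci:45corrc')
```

['cor', 'cor', 'cor']

Alternation tries branches left to right and keeps the first one that lets the overall match succeed at that position.
Walking the string: at [0:3] match 'cor', group 1 = 'cor'; at [9:12] match 'cor', group 1 = 'cor'; at [18:21] match 'cor', group 1 = 'cor'.
With a single group, `findall` returns only what that group captured — 3 items.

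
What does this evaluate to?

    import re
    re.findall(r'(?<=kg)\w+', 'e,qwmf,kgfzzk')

['fzzk']

Because the assertion is zero-width, the text it checks is not consumed and won't appear in the result.
Scanning left to right: at [9:13] → 'fzzk'.
Since nothing is captured, `findall` lists the 1 matched substring directly.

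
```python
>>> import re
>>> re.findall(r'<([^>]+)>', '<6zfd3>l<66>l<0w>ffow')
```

`findall` collects group 1 from each match (3 total).

['6zfd3', '66', '0w']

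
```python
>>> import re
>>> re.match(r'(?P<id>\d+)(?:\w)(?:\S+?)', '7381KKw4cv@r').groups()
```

('7381',)

Pattern: one or more of a digit (captured as 'id'); then a word character (non-capturing group); then one or more of a non-whitespace character (lazy) (non-capturing group).
`re.match` only tries the pattern at the start of the string.
The match spans [0:6] → '7381KK'.
Captured: group 1 = '7381'.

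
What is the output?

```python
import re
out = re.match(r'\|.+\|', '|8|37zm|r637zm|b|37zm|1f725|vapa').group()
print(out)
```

|8|37zm|r637zm|b|37zm|1f725|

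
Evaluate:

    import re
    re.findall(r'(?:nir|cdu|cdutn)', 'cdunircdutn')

['cdu', 'nir', 'cdu']

The regex engine tests alternatives in the order written; an earlier branch that matches wins even if a later one would match more.
Walking the string: at [0:3] → 'cdu'; at [3:6] → 'nir'; at [6:9] → 'cdu'.
Since nothing is captured, `findall` lists the 3 matched substrings directly.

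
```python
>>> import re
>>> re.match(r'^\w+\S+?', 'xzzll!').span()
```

This matches anchored at the start of the string; then one or more of a word character; then one or more of a non-whitespace character (lazy).
`re.match` only tries the pattern at the start of the string.
The match spans [0:6] → 'xzzll!'.

(0, 6)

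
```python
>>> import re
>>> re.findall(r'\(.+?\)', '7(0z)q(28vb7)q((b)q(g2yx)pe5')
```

['(0z)', '(28vb7)', '((b)', '(g2yx)']

A `+?`/`*?`/`{m,n}?` starts at its minimum and grows only as far as needed for what follows to match.
Scanning left to right: at [1:5] → '(0z)'; at [6:13] → '(28vb7)'; at [14:18] → '((b)'; at [19:25] → '(g2yx)'.
No capturing groups, so `findall` returns the 4 full match strings.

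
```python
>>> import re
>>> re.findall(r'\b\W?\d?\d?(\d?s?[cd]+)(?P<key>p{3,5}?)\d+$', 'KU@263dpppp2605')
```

The pattern matches a word boundary (`\b`, zero-width); then optionally a non-word character, then optionally a digit, then optionally a digit; then optionally a digit, then optionally the literal 's', then one or more of one of [cd] (captured); then 3 to 5 of a literal 'p' (lazy) (captured as 'key'); then one or more of a digit; then anchored at the end.
2 groups means the one result is a tuple of 2 captured strings — 1 here.

[('3d', 'pppp')]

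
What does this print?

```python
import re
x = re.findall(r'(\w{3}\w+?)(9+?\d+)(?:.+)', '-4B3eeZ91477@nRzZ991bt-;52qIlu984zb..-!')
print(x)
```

[('4B3eeZ', '91477')]

`findall` packs the 2 group values into a tuple for every match.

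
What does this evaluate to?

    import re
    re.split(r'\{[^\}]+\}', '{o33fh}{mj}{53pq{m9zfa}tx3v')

['', '', '', 'tx3v']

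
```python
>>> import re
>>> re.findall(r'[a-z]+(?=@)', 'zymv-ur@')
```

The lookaround is zero-width — it requires the adjacent text to match without consuming it, so the asserted text isn't part of the match.
Walking the string: at [5:7] → 'ur'.
Since nothing is captured, `findall` lists the 1 matched substring directly.

['ur']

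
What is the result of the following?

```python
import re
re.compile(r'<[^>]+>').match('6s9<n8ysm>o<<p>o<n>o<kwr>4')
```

None

`re.match` won't scan ahead — the pattern has to work from the very first character.
Here the pattern fails at index 0, so the call returns None.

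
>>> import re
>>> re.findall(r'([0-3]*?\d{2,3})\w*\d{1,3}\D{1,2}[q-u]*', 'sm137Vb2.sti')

['137']

The pattern matches zero or more of a character in [0-3] (lazy), then 2 to 3 of a digit (captured); then zero or more of a word character, then 1 to 3 of a digit; then 1 to 2 of a non-digit, then zero or more of a character in [q-u].
Scanning left to right: at [2:11] match '137Vb2.st', group 1 = '137'.
With a single group, `findall` returns only what that group captured — 1 item.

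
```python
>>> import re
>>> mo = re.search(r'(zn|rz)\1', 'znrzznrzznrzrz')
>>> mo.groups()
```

('rz',)

A backreference is literal: `\1` must see the identical characters the first group matched.
`re.search` tries every starting position until one works.
The match spans [10:14] → 'rzrz'.
Captured: group 1 = 'rz'.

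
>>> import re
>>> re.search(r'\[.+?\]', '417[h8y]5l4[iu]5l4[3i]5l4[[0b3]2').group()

'[h8y]'

A `+?`/`*?`/`{m,n}?` starts at its minimum and grows only as far as needed for what follows to match.
The match spans [3:8] → '[h8y]'.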